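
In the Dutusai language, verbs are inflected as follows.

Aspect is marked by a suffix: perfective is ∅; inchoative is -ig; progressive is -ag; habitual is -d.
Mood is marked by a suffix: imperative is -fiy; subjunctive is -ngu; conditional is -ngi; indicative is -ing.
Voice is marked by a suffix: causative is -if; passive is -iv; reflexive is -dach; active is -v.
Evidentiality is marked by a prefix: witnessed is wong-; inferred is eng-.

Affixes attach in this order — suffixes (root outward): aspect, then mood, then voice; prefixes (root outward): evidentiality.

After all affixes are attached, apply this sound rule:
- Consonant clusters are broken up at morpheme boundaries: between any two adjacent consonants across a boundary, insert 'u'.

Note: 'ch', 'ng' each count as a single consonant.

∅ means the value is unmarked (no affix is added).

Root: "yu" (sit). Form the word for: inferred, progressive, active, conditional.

Attach aspect progressive -ag → yuag.
Attach evidentiality inferred eng- → engyuag.
Attach mood conditional -ngi → engyuagngi.
Attach voice active -v → engyuagngiv.
Apply epenthesis: engyuagngiv → enguyuagungiv.

enguyuagungiv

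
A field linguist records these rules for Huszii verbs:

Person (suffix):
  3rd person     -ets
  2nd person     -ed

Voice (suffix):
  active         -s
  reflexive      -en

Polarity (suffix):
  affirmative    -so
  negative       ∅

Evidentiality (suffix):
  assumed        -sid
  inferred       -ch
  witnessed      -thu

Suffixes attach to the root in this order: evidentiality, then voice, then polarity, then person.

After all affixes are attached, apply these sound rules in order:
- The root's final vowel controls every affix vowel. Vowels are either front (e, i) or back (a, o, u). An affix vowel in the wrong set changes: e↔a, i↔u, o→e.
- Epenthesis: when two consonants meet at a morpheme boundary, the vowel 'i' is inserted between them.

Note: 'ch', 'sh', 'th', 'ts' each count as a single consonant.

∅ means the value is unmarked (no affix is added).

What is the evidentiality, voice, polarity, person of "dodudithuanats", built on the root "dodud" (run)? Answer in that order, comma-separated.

witnessed, reflexive, negative, 3rd person

Segment: dodud-thu-en-ets.
evidentiality: -thu → witnessed.
voice: -en → reflexive.
polarity: ∅ → negative.
person: -ets → 3rd person.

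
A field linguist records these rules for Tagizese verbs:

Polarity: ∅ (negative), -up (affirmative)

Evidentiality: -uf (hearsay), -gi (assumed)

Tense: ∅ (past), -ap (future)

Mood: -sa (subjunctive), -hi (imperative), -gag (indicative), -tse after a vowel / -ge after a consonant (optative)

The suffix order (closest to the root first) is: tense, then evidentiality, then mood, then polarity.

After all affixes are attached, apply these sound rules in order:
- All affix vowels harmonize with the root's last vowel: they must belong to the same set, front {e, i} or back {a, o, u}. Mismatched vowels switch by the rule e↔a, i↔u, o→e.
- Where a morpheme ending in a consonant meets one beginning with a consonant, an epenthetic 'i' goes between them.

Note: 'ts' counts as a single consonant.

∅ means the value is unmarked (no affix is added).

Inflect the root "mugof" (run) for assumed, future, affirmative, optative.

mugofapigutsaup

Attach tense future -ap → mugofap.
Attach evidentiality assumed -gi → mugofapgi.
Attach mood optative -tse (after vowel 'i') → mugofapgitse.
Attach polarity affirmative -up → mugofapgitseup.
Apply vowel harmony: mugofapgitseup → mugofapgutsaup.
Apply epenthesis: mugofapgutsaup → mugofapigutsaup.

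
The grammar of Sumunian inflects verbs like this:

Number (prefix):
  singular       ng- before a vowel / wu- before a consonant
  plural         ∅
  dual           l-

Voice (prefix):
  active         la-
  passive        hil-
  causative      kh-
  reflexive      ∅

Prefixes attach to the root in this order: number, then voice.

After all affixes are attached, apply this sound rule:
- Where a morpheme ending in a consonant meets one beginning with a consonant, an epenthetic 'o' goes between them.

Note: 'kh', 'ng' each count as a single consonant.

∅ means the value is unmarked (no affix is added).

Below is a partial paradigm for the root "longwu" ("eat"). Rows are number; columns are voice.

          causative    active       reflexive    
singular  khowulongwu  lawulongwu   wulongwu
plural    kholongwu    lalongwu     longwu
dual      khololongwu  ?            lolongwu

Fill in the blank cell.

lalolongwu

Attach number dual l- → llongwu.
Attach voice active la- → lallongwu.
Apply epenthesis: lallongwu → lalolongwu.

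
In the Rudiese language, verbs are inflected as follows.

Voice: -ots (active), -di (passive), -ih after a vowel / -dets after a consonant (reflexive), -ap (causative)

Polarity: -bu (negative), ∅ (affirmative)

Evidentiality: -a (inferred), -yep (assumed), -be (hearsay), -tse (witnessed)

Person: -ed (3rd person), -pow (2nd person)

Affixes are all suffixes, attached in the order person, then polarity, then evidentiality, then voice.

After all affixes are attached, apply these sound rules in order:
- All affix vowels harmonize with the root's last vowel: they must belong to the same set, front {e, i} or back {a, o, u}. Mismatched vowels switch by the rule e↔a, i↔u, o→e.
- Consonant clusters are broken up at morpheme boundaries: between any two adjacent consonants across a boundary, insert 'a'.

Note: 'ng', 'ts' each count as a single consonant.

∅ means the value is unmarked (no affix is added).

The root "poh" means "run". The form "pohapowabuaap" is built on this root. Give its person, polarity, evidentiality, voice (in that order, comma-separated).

2nd person, negative, inferred, causative

Segment: poh-pow-bu-a-ap.
person: -pow → 2nd person.
polarity: -bu → negative.
evidentiality: -a → inferred.
voice: -ap → causative.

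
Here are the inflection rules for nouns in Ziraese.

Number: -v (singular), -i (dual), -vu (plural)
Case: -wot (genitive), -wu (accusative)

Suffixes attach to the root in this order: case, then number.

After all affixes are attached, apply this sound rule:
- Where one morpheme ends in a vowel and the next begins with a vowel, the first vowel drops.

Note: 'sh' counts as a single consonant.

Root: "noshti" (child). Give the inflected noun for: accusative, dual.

Attach case accusative -wu → noshtiwu.
Attach number dual -i → noshtiwui.
Apply vowel deletion: noshtiwui → noshtiwi.

noshtiwi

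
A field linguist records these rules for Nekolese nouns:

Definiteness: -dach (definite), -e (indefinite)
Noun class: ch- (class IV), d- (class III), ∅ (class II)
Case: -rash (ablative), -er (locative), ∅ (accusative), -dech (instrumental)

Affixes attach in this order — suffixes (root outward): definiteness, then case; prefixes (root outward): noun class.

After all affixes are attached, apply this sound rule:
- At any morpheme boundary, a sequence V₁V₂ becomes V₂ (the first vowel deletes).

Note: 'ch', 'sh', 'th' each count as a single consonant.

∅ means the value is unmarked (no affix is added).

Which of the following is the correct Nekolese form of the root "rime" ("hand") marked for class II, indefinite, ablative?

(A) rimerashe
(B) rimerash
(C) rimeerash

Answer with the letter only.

B

Attach definiteness indefinite -e → rimee.
noun class = class II: zero marking, form stays rimee.
Attach case ablative -rash → rimeerash.
Apply vowel deletion: rimeerash → rimerash.
So the correct form is rimerash, option (B).
(A) rimerashe is wrong: it has the affixes in the wrong order.
(C) rimeerash is wrong: it fails to apply the sound rule(s).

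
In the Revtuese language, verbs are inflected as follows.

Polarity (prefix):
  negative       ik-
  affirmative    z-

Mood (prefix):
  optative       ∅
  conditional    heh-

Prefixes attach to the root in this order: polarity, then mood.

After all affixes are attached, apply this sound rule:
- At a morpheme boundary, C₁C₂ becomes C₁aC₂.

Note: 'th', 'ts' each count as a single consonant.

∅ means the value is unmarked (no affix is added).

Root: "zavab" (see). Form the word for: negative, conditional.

hehikazavab

Attach polarity negative ik- → ikzavab.
Attach mood conditional heh- → hehikzavab.
Apply epenthesis: hehikzavab → hehikazavab.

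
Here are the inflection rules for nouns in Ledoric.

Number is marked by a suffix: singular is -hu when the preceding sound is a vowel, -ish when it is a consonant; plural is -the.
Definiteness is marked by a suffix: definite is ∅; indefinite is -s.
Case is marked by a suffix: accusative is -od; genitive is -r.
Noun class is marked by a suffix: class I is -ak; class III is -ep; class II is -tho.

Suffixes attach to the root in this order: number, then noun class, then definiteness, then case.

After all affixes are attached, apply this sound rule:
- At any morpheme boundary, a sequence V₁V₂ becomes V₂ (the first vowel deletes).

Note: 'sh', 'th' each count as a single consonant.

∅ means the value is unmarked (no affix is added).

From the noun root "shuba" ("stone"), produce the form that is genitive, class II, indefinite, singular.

Attach number singular -hu (after vowel 'a') → shubahu.
Attach noun class class II -tho → shubahutho.
Attach definiteness indefinite -s → shubahuthos.
Attach case genitive -r → shubahuthosr.
Vowel deletion: no change.

shubahuthosr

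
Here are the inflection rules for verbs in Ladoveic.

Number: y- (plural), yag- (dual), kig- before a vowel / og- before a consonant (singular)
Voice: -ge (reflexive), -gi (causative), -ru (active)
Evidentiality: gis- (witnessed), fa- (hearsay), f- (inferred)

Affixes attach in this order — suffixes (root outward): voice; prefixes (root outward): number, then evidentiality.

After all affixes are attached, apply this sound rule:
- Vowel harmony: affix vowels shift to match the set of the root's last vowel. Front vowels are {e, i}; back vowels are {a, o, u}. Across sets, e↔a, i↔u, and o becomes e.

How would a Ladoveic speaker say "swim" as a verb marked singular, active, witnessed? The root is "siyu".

Attach number singular og- (before consonant 's') → ogsiyu.
Attach voice active -ru → ogsiyuru.
Attach evidentiality witnessed gis- → gisogsiyuru.
Apply vowel harmony: gisogsiyuru → gusogsiyuru.

gusogsiyuru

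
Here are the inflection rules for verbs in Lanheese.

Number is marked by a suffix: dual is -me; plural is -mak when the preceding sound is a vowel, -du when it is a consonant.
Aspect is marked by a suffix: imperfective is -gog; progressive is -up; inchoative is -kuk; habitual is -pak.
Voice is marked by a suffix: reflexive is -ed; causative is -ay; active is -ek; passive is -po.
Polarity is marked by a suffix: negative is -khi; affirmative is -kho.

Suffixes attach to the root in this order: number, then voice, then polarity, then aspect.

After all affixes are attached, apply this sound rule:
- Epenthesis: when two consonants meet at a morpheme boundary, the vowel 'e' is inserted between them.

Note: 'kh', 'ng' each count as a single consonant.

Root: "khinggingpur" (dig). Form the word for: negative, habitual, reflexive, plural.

Attach number plural -du (after consonant 'r') → khinggingpurdu.
Attach voice reflexive -ed → khinggingpurdued.
Attach polarity negative -khi → khinggingpurduedkhi.
Attach aspect habitual -pak → khinggingpurduedkhipak.
Apply epenthesis: khinggingpurduedkhipak → khinggingpureduedekhipak.

khinggingpureduedekhipak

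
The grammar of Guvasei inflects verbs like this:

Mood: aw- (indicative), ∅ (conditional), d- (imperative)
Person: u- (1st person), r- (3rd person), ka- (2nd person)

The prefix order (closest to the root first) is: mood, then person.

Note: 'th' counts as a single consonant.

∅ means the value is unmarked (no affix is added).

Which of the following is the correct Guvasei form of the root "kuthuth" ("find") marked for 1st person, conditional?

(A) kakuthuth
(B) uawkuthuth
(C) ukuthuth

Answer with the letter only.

C

mood = conditional: zero marking, form stays kuthuth.
Attach person 1st person u- → ukuthuth.
So the correct form is ukuthuth, option (C).
(A) kakuthuth is wrong: it uses 2nd person instead of 1st person for person.
(B) uawkuthuth is wrong: it uses indicative instead of conditional for mood.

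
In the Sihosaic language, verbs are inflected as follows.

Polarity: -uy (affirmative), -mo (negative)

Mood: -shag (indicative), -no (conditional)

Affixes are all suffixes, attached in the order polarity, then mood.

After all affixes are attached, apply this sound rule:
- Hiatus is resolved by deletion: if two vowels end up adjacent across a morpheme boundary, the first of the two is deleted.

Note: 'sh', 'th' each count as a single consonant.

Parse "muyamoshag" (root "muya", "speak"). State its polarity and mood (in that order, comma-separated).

Segment: muya-mo-shag.
polarity: -mo → negative.
mood: -shag → indicative.

negative, indicative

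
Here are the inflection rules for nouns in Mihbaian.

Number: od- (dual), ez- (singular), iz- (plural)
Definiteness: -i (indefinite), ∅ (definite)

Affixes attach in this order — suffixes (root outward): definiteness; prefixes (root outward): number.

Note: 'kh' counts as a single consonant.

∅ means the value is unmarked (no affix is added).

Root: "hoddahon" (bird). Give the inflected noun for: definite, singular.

definiteness = definite: zero marking, form stays hoddahon.
Attach number singular ez- → ezhoddahon.

ezhoddahon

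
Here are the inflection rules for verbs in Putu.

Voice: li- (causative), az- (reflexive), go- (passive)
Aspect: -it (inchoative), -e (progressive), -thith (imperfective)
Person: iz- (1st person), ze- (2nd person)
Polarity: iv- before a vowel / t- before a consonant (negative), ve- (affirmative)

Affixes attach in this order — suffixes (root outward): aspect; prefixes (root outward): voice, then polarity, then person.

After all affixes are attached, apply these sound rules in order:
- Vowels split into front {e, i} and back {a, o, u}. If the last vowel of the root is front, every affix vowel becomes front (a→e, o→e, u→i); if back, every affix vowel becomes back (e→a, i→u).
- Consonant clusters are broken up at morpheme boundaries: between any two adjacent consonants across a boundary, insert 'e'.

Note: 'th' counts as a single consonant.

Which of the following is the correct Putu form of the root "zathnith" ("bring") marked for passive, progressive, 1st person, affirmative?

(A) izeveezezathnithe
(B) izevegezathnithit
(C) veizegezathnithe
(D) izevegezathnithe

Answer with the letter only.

Attach voice passive go- → gozathnith.
Attach aspect progressive -e → gozathnithe.
Attach polarity affirmative ve- → vegozathnithe.
Attach person 1st person iz- → izvegozathnithe.
Apply vowel harmony: izvegozathnithe → izvegezathnithe.
Apply epenthesis: izvegezathnithe → izevegezathnithe.
So the correct form is izevegezathnithe, option (D).
(B) izevegezathnithit is wrong: it uses inchoative instead of progressive for aspect.
(C) veizegezathnithe is wrong: it has the affixes in the wrong order.
(A) izeveezezathnithe is wrong: it uses reflexive instead of passive for voice.

D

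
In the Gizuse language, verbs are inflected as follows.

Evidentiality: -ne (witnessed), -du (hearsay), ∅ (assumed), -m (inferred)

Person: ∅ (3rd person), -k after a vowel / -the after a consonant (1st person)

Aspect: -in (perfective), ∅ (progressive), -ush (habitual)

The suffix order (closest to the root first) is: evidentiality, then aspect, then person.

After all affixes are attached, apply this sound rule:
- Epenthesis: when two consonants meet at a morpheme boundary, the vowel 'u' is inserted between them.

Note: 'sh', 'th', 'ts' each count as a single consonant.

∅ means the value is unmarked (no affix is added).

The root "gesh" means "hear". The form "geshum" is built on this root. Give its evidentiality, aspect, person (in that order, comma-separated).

inferred, progressive, 3rd person

Segment: gesh-m.
evidentiality: -m → inferred.
aspect: ∅ → progressive.
person: ∅ → 3rd person.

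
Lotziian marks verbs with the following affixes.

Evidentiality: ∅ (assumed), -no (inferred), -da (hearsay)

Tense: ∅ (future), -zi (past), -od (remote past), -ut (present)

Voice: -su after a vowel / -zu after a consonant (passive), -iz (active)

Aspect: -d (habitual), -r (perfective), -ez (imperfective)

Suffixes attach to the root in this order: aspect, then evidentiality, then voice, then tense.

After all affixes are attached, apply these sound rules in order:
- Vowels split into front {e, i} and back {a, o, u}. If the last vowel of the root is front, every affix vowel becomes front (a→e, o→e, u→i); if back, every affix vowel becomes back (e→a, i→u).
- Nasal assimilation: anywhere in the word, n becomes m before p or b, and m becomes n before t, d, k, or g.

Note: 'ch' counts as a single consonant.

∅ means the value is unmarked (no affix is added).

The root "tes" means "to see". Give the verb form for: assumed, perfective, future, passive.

tesrzi

Attach aspect perfective -r → tesr.
evidentiality = assumed: zero marking, form stays tesr.
Attach voice passive -zu (after consonant 'r') → tesrzu.
tense = future: zero marking, form stays tesrzu.
Apply vowel harmony: tesrzu → tesrzi.
Nasal assimilation: no change.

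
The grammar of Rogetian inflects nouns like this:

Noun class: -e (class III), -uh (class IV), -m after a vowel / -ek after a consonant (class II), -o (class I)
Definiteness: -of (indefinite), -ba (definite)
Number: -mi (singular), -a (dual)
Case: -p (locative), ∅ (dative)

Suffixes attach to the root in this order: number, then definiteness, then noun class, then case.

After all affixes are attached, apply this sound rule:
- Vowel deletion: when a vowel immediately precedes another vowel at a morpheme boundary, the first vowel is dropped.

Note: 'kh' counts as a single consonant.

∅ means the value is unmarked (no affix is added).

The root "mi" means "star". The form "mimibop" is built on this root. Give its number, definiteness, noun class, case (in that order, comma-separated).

Segment: mi-mi-ba-o-p.
number: -mi → singular.
definiteness: -ba → definite.
noun class: -o → class I.
case: -p → locative.

singular, definite, class I, locative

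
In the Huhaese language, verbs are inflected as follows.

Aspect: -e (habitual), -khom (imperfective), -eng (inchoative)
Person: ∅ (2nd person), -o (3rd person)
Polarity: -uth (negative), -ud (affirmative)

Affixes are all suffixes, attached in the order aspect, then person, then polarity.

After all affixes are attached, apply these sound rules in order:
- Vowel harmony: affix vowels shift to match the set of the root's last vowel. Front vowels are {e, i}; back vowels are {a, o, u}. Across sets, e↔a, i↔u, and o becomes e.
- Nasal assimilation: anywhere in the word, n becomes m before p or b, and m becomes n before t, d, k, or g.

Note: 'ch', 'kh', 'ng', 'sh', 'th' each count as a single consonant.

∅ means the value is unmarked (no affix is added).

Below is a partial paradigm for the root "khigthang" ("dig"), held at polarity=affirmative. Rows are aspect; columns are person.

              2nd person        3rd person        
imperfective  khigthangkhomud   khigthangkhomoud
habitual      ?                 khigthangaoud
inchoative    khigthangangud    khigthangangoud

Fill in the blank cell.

Attach aspect habitual -e → khigthange.
person = 2nd person: zero marking, form stays khigthange.
Attach polarity affirmative -ud → khigthangeud.
Apply vowel harmony: khigthangeud → khigthangaud.
Nasal assimilation: no change.

khigthangaud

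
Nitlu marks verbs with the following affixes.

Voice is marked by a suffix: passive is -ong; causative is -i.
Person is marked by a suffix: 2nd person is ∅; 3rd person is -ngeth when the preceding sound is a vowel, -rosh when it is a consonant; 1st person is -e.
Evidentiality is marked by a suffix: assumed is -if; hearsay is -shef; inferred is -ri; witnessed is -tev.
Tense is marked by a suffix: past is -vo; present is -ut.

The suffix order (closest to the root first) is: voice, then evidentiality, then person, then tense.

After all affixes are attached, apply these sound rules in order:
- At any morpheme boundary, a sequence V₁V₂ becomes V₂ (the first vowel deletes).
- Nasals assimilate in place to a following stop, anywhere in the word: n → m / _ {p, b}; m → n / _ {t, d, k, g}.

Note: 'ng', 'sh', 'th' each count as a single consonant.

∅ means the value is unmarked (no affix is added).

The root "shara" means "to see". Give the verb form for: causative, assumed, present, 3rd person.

sharifroshut

Attach voice causative -i → sharai.
Attach evidentiality assumed -if → sharaiif.
Attach person 3rd person -rosh (after consonant 'f') → sharaiifrosh.
Attach tense present -ut → sharaiifroshut.
Apply vowel deletion: sharaiifroshut → sharifroshut.
Nasal assimilation: no change.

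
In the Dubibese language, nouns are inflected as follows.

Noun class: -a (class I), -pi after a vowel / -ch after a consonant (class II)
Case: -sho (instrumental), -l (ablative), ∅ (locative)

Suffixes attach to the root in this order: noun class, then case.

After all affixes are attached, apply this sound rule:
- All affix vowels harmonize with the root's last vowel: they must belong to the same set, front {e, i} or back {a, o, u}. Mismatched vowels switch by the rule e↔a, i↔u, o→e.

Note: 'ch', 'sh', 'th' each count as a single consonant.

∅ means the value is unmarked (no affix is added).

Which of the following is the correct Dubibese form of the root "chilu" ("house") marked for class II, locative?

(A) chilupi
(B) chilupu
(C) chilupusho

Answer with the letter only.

Attach noun class class II -pi (after vowel 'u') → chilupi.
case = locative: zero marking, form stays chilupi.
Apply vowel harmony: chilupi → chilupu.
So the correct form is chilupu, option (B).
(C) chilupusho is wrong: it uses instrumental instead of locative for case.
(A) chilupi is wrong: it fails to apply the sound rule(s).

B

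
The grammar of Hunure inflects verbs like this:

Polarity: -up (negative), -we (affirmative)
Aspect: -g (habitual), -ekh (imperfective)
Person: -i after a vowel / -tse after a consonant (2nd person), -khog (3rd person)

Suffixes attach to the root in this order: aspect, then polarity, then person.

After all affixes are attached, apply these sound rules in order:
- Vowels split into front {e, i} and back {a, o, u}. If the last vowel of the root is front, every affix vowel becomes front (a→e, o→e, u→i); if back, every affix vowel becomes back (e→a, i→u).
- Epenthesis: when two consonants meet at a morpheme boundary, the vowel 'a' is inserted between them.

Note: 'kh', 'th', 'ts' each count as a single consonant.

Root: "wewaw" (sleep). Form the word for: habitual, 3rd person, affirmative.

Attach aspect habitual -g → wewawg.
Attach polarity affirmative -we → wewawgwe.
Attach person 3rd person -khog → wewawgwekhog.
Apply vowel harmony: wewawgwekhog → wewawgwakhog.
Apply epenthesis: wewawgwakhog → wewawagawakhog.

wewawagawakhog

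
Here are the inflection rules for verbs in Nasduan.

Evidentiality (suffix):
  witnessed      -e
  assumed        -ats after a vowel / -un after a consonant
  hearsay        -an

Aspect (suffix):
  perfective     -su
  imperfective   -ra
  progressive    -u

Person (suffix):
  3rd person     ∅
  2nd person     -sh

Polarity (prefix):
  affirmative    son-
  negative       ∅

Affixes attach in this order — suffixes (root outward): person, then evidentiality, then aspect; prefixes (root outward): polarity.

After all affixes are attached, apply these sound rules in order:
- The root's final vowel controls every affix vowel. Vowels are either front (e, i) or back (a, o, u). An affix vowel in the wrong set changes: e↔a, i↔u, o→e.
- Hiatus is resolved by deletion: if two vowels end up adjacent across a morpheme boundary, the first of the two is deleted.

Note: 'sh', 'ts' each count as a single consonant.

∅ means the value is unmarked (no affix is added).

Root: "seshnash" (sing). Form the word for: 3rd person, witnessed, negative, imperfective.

person = 3rd person: zero marking, form stays seshnash.
polarity = negative: zero marking, form stays seshnash.
Attach evidentiality witnessed -e → seshnashe.
Attach aspect imperfective -ra → seshnashera.
Apply vowel harmony: seshnashera → seshnashara.
Vowel deletion: no change.

seshnashara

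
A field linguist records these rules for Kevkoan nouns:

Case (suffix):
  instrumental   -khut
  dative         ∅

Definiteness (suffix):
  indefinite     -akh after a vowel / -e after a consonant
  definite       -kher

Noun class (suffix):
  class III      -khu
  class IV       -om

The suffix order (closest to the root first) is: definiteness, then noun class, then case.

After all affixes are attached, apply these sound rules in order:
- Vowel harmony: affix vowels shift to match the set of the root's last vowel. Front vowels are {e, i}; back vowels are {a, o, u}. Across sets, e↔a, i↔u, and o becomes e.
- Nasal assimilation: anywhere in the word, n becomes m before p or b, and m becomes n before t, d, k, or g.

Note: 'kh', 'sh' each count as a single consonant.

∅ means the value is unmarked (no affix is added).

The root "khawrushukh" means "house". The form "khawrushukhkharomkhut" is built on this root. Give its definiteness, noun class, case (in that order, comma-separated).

Segment: khawrushukh-kher-om-khut.
definiteness: -kher → definite.
noun class: -om → class IV.
case: -khut → instrumental.

definite, class IV, instrumental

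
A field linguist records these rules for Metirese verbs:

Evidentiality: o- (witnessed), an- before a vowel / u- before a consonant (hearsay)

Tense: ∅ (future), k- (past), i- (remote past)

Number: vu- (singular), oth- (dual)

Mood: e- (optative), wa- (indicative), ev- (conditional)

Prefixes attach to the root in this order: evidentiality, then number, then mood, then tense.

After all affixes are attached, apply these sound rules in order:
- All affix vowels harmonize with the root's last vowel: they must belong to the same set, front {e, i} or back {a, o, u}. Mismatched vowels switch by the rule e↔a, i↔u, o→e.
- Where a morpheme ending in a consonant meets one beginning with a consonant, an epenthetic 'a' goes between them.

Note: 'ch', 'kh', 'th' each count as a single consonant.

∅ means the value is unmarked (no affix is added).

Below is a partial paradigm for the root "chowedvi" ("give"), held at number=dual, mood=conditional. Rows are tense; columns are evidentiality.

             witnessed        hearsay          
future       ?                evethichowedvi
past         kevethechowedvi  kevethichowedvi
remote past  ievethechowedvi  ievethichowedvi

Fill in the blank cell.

evethechowedvi

Attach evidentiality witnessed o- → ochowedvi.
Attach number dual oth- → othochowedvi.
Attach mood conditional ev- → evothochowedvi.
tense = future: zero marking, form stays evothochowedvi.
Apply vowel harmony: evothochowedvi → evethechowedvi.
Epenthesis: no change.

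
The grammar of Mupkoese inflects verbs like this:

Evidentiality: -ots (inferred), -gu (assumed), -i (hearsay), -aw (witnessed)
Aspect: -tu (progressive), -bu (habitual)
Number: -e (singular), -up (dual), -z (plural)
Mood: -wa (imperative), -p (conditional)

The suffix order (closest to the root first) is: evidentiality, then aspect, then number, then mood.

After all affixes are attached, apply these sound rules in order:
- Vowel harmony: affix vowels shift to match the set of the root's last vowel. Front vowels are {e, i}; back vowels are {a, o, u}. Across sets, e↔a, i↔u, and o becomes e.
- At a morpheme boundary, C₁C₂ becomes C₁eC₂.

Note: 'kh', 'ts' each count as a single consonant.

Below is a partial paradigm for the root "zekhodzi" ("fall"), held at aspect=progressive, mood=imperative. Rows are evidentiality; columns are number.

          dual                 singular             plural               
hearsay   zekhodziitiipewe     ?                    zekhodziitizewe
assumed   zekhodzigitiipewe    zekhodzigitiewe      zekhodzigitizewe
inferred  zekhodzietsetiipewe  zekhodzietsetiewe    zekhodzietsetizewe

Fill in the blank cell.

zekhodziitiewe

Attach evidentiality hearsay -i → zekhodzii.
Attach aspect progressive -tu → zekhodziitu.
Attach number singular -e → zekhodziitue.
Attach mood imperative -wa → zekhodziituewa.
Apply vowel harmony: zekhodziituewa → zekhodziitiewe.
Epenthesis: no change.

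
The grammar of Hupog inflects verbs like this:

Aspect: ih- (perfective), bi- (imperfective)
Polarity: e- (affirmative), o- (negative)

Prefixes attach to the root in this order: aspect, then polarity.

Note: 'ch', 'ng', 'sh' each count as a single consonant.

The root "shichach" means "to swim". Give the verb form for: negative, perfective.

oihshichach

Attach aspect perfective ih- → ihshichach.
Attach polarity negative o- → oihshichach.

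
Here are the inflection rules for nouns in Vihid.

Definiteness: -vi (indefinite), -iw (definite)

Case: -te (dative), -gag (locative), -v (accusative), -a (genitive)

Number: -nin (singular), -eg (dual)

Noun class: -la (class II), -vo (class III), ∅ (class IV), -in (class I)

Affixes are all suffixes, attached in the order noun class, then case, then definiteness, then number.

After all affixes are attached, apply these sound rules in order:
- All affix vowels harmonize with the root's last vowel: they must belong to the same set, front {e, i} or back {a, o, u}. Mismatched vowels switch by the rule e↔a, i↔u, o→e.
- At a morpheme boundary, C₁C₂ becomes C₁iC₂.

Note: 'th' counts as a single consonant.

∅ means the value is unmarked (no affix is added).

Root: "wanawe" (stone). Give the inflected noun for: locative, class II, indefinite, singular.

Attach noun class class II -la → wanawela.
Attach case locative -gag → wanawelagag.
Attach definiteness indefinite -vi → wanawelagagvi.
Attach number singular -nin → wanawelagagvinin.
Apply vowel harmony: wanawelagagvinin → wanawelegegvinin.
Apply epenthesis: wanawelegegvinin → wanawelegegivinin.

wanawelegegivinin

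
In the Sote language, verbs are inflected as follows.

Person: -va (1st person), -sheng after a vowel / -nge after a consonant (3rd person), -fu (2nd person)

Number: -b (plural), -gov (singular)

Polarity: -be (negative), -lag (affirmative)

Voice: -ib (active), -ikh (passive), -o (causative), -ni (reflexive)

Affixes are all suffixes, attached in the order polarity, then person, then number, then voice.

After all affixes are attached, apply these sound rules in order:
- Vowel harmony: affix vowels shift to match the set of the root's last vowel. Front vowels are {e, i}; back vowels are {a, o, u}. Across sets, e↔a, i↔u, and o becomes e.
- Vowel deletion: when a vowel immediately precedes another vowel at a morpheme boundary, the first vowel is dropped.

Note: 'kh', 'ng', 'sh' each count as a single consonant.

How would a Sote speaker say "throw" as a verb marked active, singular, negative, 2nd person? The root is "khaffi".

Attach polarity negative -be → khaffibe.
Attach person 2nd person -fu → khaffibefu.
Attach number singular -gov → khaffibefugov.
Attach voice active -ib → khaffibefugovib.
Apply vowel harmony: khaffibefugovib → khaffibefigevib.
Vowel deletion: no change.

khaffibefigevib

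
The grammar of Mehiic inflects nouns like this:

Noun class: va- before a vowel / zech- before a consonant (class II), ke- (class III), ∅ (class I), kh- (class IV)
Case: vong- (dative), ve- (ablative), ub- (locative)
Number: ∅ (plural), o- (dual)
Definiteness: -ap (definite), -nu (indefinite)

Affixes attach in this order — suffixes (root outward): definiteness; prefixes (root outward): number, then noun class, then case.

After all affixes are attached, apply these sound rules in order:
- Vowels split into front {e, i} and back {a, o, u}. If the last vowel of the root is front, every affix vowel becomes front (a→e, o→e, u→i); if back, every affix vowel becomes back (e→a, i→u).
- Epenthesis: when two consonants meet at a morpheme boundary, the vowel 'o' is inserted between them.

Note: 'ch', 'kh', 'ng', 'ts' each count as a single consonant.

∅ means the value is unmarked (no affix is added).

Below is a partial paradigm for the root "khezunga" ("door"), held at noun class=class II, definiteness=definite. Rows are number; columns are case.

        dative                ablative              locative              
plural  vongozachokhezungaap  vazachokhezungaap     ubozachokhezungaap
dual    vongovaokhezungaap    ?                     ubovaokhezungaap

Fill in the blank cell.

vavaokhezungaap

Attach number dual o- → okhezunga.
Attach noun class class II va- (before vowel 'o') → vaokhezunga.
Attach case ablative ve- → vevaokhezunga.
Attach definiteness definite -ap → vevaokhezungaap.
Apply vowel harmony: vevaokhezungaap → vavaokhezungaap.
Epenthesis: no change.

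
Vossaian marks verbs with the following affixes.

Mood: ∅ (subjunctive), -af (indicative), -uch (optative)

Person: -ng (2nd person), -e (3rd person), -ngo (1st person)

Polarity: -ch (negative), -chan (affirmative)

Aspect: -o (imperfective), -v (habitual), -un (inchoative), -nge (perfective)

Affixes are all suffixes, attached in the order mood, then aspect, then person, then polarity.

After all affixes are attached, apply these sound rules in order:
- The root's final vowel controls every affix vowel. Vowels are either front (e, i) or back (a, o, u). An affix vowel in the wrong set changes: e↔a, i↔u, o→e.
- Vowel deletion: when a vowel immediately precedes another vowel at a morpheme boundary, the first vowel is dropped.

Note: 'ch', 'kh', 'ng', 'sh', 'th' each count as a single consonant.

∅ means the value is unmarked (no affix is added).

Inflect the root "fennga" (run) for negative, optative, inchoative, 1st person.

Attach mood optative -uch → fenngauch.
Attach aspect inchoative -un → fenngauchun.
Attach person 1st person -ngo → fenngauchunngo.
Attach polarity negative -ch → fenngauchunngoch.
Vowel harmony: no change.
Apply vowel deletion: fenngauchunngoch → fennguchunngoch.

fennguchunngoch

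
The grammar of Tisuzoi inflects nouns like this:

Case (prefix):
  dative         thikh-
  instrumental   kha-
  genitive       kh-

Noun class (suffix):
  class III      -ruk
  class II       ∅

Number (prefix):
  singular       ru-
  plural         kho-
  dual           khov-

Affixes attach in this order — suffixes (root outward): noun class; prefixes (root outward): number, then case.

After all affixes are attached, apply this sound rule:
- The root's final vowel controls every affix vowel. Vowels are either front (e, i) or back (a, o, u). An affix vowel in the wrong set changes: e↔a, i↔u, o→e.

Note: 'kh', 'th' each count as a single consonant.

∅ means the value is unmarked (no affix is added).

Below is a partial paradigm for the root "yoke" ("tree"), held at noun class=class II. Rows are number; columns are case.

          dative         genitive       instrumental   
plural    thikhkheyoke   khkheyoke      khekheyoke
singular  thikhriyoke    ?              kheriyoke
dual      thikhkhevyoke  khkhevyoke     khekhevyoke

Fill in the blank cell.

Attach number singular ru- → ruyoke.
noun class = class II: zero marking, form stays ruyoke.
Attach case genitive kh- → khruyoke.
Apply vowel harmony: khruyoke → khriyoke.

khriyoke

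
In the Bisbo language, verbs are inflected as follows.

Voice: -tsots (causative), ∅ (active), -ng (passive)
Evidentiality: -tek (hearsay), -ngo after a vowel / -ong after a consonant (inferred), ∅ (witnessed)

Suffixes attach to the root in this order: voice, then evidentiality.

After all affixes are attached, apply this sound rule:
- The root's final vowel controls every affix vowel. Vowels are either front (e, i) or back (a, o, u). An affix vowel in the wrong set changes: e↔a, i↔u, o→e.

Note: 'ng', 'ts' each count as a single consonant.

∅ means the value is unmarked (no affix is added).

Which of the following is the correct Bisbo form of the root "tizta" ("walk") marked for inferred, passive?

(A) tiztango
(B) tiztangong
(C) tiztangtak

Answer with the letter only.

Attach voice passive -ng → tiztang.
Attach evidentiality inferred -ong (after consonant 'ng') → tiztangong.
Vowel harmony: no change.
So the correct form is tiztangong, option (B).
(C) tiztangtak is wrong: it uses hearsay instead of inferred for evidentiality.
(A) tiztango is wrong: it uses active instead of passive for voice.

B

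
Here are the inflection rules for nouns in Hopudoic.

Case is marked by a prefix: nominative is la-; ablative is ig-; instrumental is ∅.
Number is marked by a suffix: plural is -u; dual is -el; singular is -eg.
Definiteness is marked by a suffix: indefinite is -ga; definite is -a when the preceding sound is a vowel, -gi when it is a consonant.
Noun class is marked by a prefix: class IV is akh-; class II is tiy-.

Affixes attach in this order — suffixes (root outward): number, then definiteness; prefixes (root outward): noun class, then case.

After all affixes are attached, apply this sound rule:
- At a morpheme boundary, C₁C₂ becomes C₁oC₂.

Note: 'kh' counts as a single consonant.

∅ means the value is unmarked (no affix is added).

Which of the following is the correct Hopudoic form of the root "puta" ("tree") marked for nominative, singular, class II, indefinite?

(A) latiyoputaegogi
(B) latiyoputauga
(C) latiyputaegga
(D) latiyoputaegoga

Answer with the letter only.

Attach noun class class II tiy- → tiyputa.
Attach case nominative la- → latiyputa.
Attach number singular -eg → latiyputaeg.
Attach definiteness indefinite -ga → latiyputaegga.
Apply epenthesis: latiyputaegga → latiyoputaegoga.
So the correct form is latiyoputaegoga, option (D).
(C) latiyputaegga is wrong: it fails to apply the sound rule(s).
(A) latiyoputaegogi is wrong: it uses definite instead of indefinite for definiteness.
(B) latiyoputauga is wrong: it uses plural instead of singular for number.

D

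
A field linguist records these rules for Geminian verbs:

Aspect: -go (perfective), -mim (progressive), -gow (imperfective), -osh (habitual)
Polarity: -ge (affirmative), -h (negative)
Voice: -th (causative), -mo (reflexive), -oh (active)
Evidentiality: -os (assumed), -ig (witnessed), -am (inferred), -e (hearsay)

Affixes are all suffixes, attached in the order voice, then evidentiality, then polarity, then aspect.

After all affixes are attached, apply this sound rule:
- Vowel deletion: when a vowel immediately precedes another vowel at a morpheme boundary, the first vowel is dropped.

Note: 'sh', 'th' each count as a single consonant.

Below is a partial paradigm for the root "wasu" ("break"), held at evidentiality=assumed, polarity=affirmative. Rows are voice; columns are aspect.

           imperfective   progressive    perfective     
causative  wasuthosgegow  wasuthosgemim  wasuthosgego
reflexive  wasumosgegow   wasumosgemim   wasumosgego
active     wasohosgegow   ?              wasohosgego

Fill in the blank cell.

Attach voice active -oh → wasuoh.
Attach evidentiality assumed -os → wasuohos.
Attach polarity affirmative -ge → wasuohosge.
Attach aspect progressive -mim → wasuohosgemim.
Apply vowel deletion: wasuohosgemim → wasohosgemim.

wasohosgemim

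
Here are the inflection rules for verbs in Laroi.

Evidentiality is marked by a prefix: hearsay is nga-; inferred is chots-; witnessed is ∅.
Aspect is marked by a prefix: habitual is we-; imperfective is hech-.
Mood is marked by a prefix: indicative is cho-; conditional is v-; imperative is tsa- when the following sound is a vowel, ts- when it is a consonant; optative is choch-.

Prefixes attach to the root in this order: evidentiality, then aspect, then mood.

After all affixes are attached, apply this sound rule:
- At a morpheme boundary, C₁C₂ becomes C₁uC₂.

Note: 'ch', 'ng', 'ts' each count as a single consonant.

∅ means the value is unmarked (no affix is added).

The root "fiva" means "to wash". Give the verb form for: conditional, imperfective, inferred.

Attach evidentiality inferred chots- → chotsfiva.
Attach aspect imperfective hech- → hechchotsfiva.
Attach mood conditional v- → vhechchotsfiva.
Apply epenthesis: vhechchotsfiva → vuhechuchotsufiva.

vuhechuchotsufiva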